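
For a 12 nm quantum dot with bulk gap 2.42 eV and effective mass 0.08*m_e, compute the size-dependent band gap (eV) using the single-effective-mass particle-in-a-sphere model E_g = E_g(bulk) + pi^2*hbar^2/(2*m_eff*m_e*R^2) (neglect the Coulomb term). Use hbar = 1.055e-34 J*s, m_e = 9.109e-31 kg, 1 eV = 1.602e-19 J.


Radius R = 12/2 nm = 6e-09 m
Confinement energy dE = pi^2 * hbar^2 / (2 * m_eff * m_e * R^2)
dE = pi^2 * (1.055e-34)^2 / (2 * 0.08 * 9.109e-31 * (6e-09)^2) J, divided by 1.602e-19 J/eV
dE = 0.1307 eV
Total band gap = E_g(bulk) + dE = 2.42 + 0.1307 = 2.5507 eV

2.5507


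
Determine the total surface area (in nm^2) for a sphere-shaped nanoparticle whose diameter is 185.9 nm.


Radius r = 185.9/2 = 92.95 nm
Surface area SA = 4 * pi * r^2
SA = 4 * pi * (92.95)^2
SA = 108569.7 nm^2

108569.7


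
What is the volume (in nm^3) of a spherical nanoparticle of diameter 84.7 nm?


Radius r = 84.7/2 = 42.35 nm
Volume V = (4/3) * pi * r^3
V = (4/3) * pi * (42.35)^3
V = 318162.4 nm^3

318162.4


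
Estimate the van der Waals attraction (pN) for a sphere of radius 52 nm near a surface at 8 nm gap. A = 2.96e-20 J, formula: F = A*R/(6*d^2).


Convert to SI: R = 52 nm = 5.2e-08 m, d = 8 nm = 8e-09 m
F = A * R / (6 * d^2)
F = 2.96e-20 * 5.2e-08 / (6 * (8e-09)^2)
F = 4.00833e-12 N = 4.008 pN

4.008


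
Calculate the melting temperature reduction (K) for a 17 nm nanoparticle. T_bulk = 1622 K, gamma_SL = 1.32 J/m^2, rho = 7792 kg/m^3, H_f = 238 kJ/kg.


Radius R = 17/2 = 8.5 nm = 8.5e-09 m
Convert H_f = 238 kJ/kg = 238000 J/kg
dT = 2 * gamma_SL * T_bulk / (rho * H_f * R)
dT = 2 * 1.32 * 1622 / (7792 * 238000 * 8.5e-09)
dT = 271.7 K

271.7


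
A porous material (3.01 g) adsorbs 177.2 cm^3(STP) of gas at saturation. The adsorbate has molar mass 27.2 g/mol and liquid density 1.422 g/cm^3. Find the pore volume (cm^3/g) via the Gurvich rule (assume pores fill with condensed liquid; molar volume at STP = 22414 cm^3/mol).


Moles adsorbed n = V_ads / 22414 = 177.2 / 22414 = 7.905773e-03 mol
Liquid volume V_liq = n * M / rho_liq = 7.905773e-03 * 27.2 / 1.422 = 0.15122 cm^3
Specific pore volume V_pore = V_liq / m_sample = 0.15122 / 3.01
V_pore = 0.0502 cm^3/g

0.0502


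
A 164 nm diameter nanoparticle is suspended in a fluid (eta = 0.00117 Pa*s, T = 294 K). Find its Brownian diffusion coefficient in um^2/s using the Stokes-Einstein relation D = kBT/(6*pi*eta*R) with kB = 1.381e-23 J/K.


Radius R = 164/2 = 82 nm = 8.2e-08 m
D = kB*T / (6*pi*eta*R)
D = 1.381e-23 * 294 / (6 * pi * 0.00117 * 8.2e-08)
D = 2.24512e-12 m^2/s = 2.245 um^2/s

2.245


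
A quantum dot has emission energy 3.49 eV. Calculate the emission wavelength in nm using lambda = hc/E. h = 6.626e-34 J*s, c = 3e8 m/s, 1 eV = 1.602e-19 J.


Convert energy: E = 3.49 eV = 3.49 * 1.602e-19 = 5.59098e-19 J
lambda = h*c / E = 6.626e-34 * 3e8 / 5.59098e-19
lambda = 3.55537e-07 m = 355.5 nm

355.5


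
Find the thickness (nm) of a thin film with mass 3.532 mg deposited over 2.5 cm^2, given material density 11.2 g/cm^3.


Convert: m = 3.532 mg = 3.5320e-06 kg, A = 2.5 cm^2 = 2.5000e-04 m^2, rho = 11.2 g/cm^3 = 11200 kg/m^3
t = m / (A * rho)
t = 3.5320e-06 / (2.5000e-04 * 11200)
t = 1.2614e-06 m = 1261.4 nm

1261.4


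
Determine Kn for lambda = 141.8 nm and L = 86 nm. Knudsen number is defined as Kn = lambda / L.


Knudsen number Kn = lambda / L
Kn = 141.8 / 86
Kn = 1.6488

1.6488


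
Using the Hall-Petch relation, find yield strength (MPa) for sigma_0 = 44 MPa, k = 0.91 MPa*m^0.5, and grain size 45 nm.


d = 45 nm = 4.5e-08 m
sqrt(d) = 0.000212132
Hall-Petch contribution = k / sqrt(d) = 0.91 / 0.000212132 = 4289.8 MPa
sigma = sigma_0 + k/sqrt(d) = 44 + 4289.8 = 4333.8 MPa

4333.8


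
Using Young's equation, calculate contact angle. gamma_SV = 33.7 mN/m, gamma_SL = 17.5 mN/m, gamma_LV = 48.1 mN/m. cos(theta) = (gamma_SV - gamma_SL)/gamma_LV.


cos(theta) = (gamma_SV - gamma_SL) / gamma_LV
cos(theta) = (33.7 - 17.5) / 48.1
cos(theta) = 0.336798
theta = arccos(0.336798) = 70.32 degrees

70.32


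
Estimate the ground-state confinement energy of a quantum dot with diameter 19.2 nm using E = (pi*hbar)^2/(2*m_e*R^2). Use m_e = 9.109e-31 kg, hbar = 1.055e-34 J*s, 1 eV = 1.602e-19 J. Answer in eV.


Radius R = 19.2/2 = 9.6 nm = 9.6e-09 m
E = (pi * 1.055e-34)^2 / (2 * 9.109e-31 * (9.6e-09)^2)
E(J) = 6.54277e-22
E = E(J) / 1.602e-19 = 0.0041 eV

0.0041


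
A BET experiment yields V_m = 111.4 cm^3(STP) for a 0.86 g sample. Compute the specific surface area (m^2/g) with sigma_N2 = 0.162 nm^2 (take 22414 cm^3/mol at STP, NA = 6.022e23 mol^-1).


Number of moles in monolayer = V_m / 22414 = 111.4 / 22414 = 0.00497011
Number of molecules = moles * NA = 0.00497011 * 6.022e23
SA = molecules * sigma / mass
SA = (111.4 / 22414) * 6.022e23 * 0.162e-18 / 0.86
SA = 563.8 m^2/g

563.8


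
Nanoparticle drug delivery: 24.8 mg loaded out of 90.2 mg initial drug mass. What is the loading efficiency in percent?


Drug loading efficiency = (drug loaded / drug initial) * 100
DLE = 24.8 / 90.2 * 100
DLE = 0.2749 * 100
DLE = 27.49%

27.49


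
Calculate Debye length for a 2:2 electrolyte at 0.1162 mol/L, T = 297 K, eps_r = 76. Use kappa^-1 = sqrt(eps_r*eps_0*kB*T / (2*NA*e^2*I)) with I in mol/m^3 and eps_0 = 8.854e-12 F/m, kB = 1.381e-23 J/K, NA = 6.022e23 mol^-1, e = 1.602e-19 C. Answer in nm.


Ionic strength I = 0.1162 * 2^2 * 1000 = 464.8 mol/m^3
kappa^-1 = sqrt(76 * 8.854e-12 * 1.381e-23 * 297 / (2 * 6.022e23 * (1.602e-19)^2 * 464.8))
kappa^-1 = 0.438 nm

0.438


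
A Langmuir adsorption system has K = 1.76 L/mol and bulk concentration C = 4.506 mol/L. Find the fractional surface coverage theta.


Langmuir isotherm: theta = K*C / (1 + K*C)
K*C = 1.76 * 4.506 = 7.93056
theta = 7.93056 / (1 + 7.93056) = 7.93056 / 8.93056
theta = 0.888

0.888


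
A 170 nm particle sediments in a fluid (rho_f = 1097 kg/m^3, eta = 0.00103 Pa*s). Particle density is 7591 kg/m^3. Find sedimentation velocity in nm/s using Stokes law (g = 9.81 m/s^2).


Radius R = 170/2 nm = 8.5e-08 m
Density difference = 7591 - 1097 = 6494 kg/m^3
v = 2 * R^2 * (rho_p - rho_f) * g / (9 * eta)
v = 2 * (8.5e-08)^2 * 6494 * 9.81 / (9 * 0.00103)
v = 9.93046e-08 m/s = 99.3046 nm/s

99.3046


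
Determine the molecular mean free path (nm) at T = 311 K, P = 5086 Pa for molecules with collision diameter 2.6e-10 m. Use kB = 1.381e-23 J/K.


Mean free path: lambda = kB*T / (sqrt(2) * pi * d^2 * P)
lambda = 1.381e-23 * 311 / (sqrt(2) * pi * (2.6e-10)^2 * 5086)
lambda = 2.81168e-06 m
lambda = 2811.68 nm

2811.68


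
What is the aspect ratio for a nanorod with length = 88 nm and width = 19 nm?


Aspect ratio AR = length / diameter
AR = 88 / 19
AR = 4.63

4.63


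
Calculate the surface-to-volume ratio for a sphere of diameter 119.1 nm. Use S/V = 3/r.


Radius r = 119.1/2 = 59.55 nm
S/V = 3 / r = 3 / 59.55
S/V = 0.0504 nm^-1

0.0504


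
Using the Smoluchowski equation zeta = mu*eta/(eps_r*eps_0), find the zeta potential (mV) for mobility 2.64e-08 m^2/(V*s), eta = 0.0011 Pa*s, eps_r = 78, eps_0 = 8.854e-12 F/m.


Smoluchowski equation: zeta = mu * eta / (eps_r * eps_0)
zeta = 2.64e-08 * 0.0011 / (78 * 8.854e-12)
zeta = 0.04205 V = 42.05 mV

42.05


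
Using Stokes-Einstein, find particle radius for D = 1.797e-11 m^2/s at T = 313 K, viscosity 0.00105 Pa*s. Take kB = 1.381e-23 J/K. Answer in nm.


Stokes-Einstein: R = kB*T / (6*pi*eta*D)
R = 1.381e-23 * 313 / (6 * pi * 0.00105 * 1.797e-11)
R = 1.21534e-08 m = 12.15 nm

12.15


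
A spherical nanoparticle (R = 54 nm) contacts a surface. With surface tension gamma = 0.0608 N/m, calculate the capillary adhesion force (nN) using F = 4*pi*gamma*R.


Convert radius: R = 54 nm = 5.4e-08 m
F = 4 * pi * gamma * R
F = 4 * pi * 0.0608 * 5.4e-08
F = 4.12579e-08 N = 41.2579 nN

41.2579


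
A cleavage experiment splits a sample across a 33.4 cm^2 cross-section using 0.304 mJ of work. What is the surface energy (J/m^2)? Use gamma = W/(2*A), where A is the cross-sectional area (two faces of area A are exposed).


Convert: A = 33.4 cm^2 = 0.00334 m^2, W = 0.304 mJ = 0.000304 J
Cleaving exposes two faces of area A, so total new surface = 2*A and gamma = W / (2*A)
gamma = 0.000304 / (2 * 0.00334)
gamma = 0.046 J/m^2

0.046


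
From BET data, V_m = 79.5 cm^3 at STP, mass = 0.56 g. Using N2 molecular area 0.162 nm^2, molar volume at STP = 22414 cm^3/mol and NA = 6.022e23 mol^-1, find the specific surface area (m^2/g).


Number of moles in monolayer = V_m / 22414 = 79.5 / 22414 = 0.00354689
Number of molecules = moles * NA = 0.00354689 * 6.022e23
SA = molecules * sigma / mass
SA = (79.5 / 22414) * 6.022e23 * 0.162e-18 / 0.56
SA = 617.9 m^2/g

617.9


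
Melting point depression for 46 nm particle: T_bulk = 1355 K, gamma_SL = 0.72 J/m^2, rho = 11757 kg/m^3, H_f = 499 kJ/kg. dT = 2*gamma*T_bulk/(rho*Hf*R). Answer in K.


Radius R = 46/2 = 23 nm = 2.3e-08 m
Convert H_f = 499 kJ/kg = 499000 J/kg
dT = 2 * gamma_SL * T_bulk / (rho * H_f * R)
dT = 2 * 0.72 * 1355 / (11757 * 499000 * 2.3e-08)
dT = 14.5 K

14.5


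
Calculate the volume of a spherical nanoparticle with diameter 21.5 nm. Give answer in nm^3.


Radius r = 21.5/2 = 10.75 nm
Volume V = (4/3) * pi * r^3
V = (4/3) * pi * (10.75)^3
V = 5203.72 nm^3

5203.72


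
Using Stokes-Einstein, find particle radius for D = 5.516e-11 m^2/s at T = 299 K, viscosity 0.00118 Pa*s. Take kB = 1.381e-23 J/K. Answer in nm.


Stokes-Einstein: R = kB*T / (6*pi*eta*D)
R = 1.381e-23 * 299 / (6 * pi * 0.00118 * 5.516e-11)
R = 3.36556e-09 m = 3.37 nm

3.37


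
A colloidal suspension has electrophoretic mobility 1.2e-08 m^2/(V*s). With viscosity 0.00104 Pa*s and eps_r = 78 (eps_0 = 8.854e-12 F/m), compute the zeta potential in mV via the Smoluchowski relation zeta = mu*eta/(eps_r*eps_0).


Smoluchowski equation: zeta = mu * eta / (eps_r * eps_0)
zeta = 1.2e-08 * 0.00104 / (78 * 8.854e-12)
zeta = 0.018071 V = 18.07 mV

18.07


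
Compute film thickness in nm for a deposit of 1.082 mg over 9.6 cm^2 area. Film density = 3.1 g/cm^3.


Convert: m = 1.082 mg = 1.0820e-06 kg, A = 9.6 cm^2 = 9.6000e-04 m^2, rho = 3.1 g/cm^3 = 3100 kg/m^3
t = m / (A * rho)
t = 1.0820e-06 / (9.6000e-04 * 3100)
t = 3.6358e-07 m = 363.6 nm

363.6


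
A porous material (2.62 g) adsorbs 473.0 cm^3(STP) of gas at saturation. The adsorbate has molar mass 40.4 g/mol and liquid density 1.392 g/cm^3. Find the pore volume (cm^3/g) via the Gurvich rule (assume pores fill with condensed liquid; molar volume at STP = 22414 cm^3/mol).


Moles adsorbed n = V_ads / 22414 = 473.0 / 22414 = 2.110288e-02 mol
Liquid volume V_liq = n * M / rho_liq = 2.110288e-02 * 40.4 / 1.392 = 0.61247 cm^3
Specific pore volume V_pore = V_liq / m_sample = 0.61247 / 2.62
V_pore = 0.2338 cm^3/g

0.2338


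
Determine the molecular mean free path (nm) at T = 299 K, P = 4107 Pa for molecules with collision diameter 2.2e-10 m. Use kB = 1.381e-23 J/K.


Mean free path: lambda = kB*T / (sqrt(2) * pi * d^2 * P)
lambda = 1.381e-23 * 299 / (sqrt(2) * pi * (2.2e-10)^2 * 4107)
lambda = 4.67552e-06 m
lambda = 4675.52 nm

4675.52


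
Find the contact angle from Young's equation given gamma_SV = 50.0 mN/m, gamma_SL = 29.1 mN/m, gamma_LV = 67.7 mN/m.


cos(theta) = (gamma_SV - gamma_SL) / gamma_LV
cos(theta) = (50.0 - 29.1) / 67.7
cos(theta) = 0.308715
theta = arccos(0.308715) = 72.02 degrees

72.02


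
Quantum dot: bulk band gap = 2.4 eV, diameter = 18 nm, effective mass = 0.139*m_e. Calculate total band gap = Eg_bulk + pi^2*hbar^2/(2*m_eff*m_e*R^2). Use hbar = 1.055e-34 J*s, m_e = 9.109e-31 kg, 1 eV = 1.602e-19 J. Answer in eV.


Radius R = 18/2 nm = 9e-09 m
Confinement energy dE = pi^2 * hbar^2 / (2 * m_eff * m_e * R^2)
dE = pi^2 * (1.055e-34)^2 / (2 * 0.139 * 9.109e-31 * (9e-09)^2) J, divided by 1.602e-19 J/eV
dE = 0.0334 eV
Total band gap = E_g(bulk) + dE = 2.4 + 0.0334 = 2.4334 eV

2.4334


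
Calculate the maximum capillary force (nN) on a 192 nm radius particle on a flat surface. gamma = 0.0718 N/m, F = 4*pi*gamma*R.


Convert radius: R = 192 nm = 1.92e-07 m
F = 4 * pi * gamma * R
F = 4 * pi * 0.0718 * 1.92e-07
F = 1.73235e-07 N = 173.235 nN

173.235


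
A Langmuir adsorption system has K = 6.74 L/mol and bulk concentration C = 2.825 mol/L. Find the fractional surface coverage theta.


Langmuir isotherm: theta = K*C / (1 + K*C)
K*C = 6.74 * 2.825 = 19.0405
theta = 19.0405 / (1 + 19.0405) = 19.0405 / 20.0405
theta = 0.9501

0.9501


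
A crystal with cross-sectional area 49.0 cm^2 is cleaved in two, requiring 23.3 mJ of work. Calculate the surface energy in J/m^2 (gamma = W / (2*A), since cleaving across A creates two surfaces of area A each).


Convert: A = 49.0 cm^2 = 0.0049 m^2, W = 23.3 mJ = 0.0233 J
Cleaving exposes two faces of area A, so total new surface = 2*A and gamma = W / (2*A)
gamma = 0.0233 / (2 * 0.0049)
gamma = 2.378 J/m^2

2.378


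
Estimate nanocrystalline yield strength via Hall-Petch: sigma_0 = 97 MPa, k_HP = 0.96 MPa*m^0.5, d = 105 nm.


d = 105 nm = 1.05e-07 m
sqrt(d) = 0.000324037
Hall-Petch contribution = k / sqrt(d) = 0.96 / 0.000324037 = 2962.6 MPa
sigma = sigma_0 + k/sqrt(d) = 97 + 2962.6 = 3059.6 MPa

3059.6


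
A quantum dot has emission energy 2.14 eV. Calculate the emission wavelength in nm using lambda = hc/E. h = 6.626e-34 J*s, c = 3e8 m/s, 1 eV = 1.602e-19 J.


Convert energy: E = 2.14 eV = 2.14 * 1.602e-19 = 3.42828e-19 J
lambda = h*c / E = 6.626e-34 * 3e8 / 3.42828e-19
lambda = 5.79824e-07 m = 579.8 nm

579.8


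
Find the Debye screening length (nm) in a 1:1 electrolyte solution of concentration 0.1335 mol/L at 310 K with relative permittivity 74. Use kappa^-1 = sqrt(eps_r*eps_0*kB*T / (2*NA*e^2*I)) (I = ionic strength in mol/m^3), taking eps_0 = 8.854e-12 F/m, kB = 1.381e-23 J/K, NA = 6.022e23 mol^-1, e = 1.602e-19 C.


Ionic strength I = 0.1335 * 1^2 * 1000 = 133.5 mol/m^3
kappa^-1 = sqrt(74 * 8.854e-12 * 1.381e-23 * 310 / (2 * 6.022e23 * (1.602e-19)^2 * 133.5))
kappa^-1 = 0.824 nm

0.824


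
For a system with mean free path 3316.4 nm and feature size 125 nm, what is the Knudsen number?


Knudsen number Kn = lambda / L
Kn = 3316.4 / 125
Kn = 26.5312

26.5312


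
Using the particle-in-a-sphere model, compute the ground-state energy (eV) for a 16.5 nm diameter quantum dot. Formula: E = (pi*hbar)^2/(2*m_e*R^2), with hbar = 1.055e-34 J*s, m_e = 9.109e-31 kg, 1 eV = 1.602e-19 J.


Radius R = 16.5/2 = 8.25 nm = 8.25e-09 m
E = (pi * 1.055e-34)^2 / (2 * 9.109e-31 * (8.25e-09)^2)
E(J) = 8.85923e-22
E = E(J) / 1.602e-19 = 0.0055 eV

0.0055


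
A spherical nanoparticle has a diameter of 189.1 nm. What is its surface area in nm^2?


Radius r = 189.1/2 = 94.55 nm
Surface area SA = 4 * pi * r^2
SA = 4 * pi * (94.55)^2
SA = 112339.61 nm^2

112339.61


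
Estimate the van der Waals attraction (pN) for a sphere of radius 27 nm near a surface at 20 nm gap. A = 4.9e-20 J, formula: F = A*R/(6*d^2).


Convert to SI: R = 27 nm = 2.7e-08 m, d = 20 nm = 2e-08 m
F = A * R / (6 * d^2)
F = 4.9e-20 * 2.7e-08 / (6 * (2e-08)^2)
F = 5.5125e-13 N = 0.551 pN

0.551


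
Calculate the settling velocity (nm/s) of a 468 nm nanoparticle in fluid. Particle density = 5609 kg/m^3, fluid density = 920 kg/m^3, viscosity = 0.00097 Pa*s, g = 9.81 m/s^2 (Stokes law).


Radius R = 468/2 nm = 2.34e-07 m
Density difference = 5609 - 920 = 4689 kg/m^3
v = 2 * R^2 * (rho_p - rho_f) * g / (9 * eta)
v = 2 * (2.34e-07)^2 * 4689 * 9.81 / (9 * 0.00097)
v = 5.77028e-07 m/s = 577.0278 nm/s

577.0278


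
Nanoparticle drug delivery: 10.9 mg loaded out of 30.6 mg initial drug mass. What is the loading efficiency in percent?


Drug loading efficiency = (drug loaded / drug initial) * 100
DLE = 10.9 / 30.6 * 100
DLE = 0.3562 * 100
DLE = 35.62%

35.62


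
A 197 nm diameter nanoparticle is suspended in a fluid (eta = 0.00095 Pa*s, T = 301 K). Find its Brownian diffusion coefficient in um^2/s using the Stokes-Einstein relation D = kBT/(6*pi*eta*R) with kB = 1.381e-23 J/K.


Radius R = 197/2 = 98.5 nm = 9.85e-08 m
D = kB*T / (6*pi*eta*R)
D = 1.381e-23 * 301 / (6 * pi * 0.00095 * 9.85e-08)
D = 2.35667e-12 m^2/s = 2.357 um^2/s

2.357


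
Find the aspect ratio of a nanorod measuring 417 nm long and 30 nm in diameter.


Aspect ratio AR = length / diameter
AR = 417 / 30
AR = 13.9

13.9


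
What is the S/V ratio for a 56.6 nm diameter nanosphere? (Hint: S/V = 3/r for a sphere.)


Radius r = 56.6/2 = 28.3 nm
S/V = 3 / r = 3 / 28.3
S/V = 0.106 nm^-1

0.106


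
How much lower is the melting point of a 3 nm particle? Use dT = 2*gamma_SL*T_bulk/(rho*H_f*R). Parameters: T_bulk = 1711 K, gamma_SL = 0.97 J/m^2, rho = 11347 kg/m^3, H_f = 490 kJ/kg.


Radius R = 3/2 = 1.5 nm = 1.5e-09 m
Convert H_f = 490 kJ/kg = 490000 J/kg
dT = 2 * gamma_SL * T_bulk / (rho * H_f * R)
dT = 2 * 0.97 * 1711 / (11347 * 490000 * 1.5e-09)
dT = 398.0 K

398.0


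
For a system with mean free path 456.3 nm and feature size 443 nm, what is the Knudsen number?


Knudsen number Kn = lambda / L
Kn = 456.3 / 443
Kn = 1.03

1.03


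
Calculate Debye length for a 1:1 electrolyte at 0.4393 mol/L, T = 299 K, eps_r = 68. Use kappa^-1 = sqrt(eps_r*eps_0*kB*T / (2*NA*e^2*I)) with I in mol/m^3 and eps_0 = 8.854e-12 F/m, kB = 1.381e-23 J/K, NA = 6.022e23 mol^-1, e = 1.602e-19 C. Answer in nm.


Ionic strength I = 0.4393 * 1^2 * 1000 = 439.3 mol/m^3
kappa^-1 = sqrt(68 * 8.854e-12 * 1.381e-23 * 299 / (2 * 6.022e23 * (1.602e-19)^2 * 439.3))
kappa^-1 = 0.428 nm

0.428


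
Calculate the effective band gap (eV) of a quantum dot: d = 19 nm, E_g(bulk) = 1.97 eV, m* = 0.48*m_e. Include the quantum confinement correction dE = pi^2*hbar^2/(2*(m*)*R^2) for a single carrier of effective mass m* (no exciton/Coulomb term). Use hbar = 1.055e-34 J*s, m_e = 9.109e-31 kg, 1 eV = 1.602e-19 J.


Radius R = 19/2 nm = 9.5e-09 m
Confinement energy dE = pi^2 * hbar^2 / (2 * m_eff * m_e * R^2)
dE = pi^2 * (1.055e-34)^2 / (2 * 0.48 * 9.109e-31 * (9.5e-09)^2) J, divided by 1.602e-19 J/eV
dE = 0.0087 eV
Total band gap = E_g(bulk) + dE = 1.97 + 0.0087 = 1.9787 eV

1.9787


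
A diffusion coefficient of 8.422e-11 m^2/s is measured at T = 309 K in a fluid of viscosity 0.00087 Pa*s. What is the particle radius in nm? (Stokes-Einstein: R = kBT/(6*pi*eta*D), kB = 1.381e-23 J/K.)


Stokes-Einstein: R = kB*T / (6*pi*eta*D)
R = 1.381e-23 * 309 / (6 * pi * 0.00087 * 8.422e-11)
R = 3.0897e-09 m = 3.09 nm

3.09


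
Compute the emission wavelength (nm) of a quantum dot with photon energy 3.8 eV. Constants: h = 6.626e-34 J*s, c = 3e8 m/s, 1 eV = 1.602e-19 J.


Convert energy: E = 3.8 eV = 3.8 * 1.602e-19 = 6.0876e-19 J
lambda = h*c / E = 6.626e-34 * 3e8 / 6.0876e-19
lambda = 3.26533e-07 m = 326.5 nm

326.5


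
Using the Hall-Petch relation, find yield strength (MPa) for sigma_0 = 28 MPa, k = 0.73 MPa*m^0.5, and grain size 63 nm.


d = 63 nm = 6.3e-08 m
sqrt(d) = 0.000250998
Hall-Petch contribution = k / sqrt(d) = 0.73 / 0.000250998 = 2908.4 MPa
sigma = sigma_0 + k/sqrt(d) = 28 + 2908.4 = 2936.4 MPa

2936.4


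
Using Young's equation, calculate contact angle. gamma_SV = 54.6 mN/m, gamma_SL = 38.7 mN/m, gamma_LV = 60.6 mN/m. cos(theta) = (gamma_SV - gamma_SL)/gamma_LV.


cos(theta) = (gamma_SV - gamma_SL) / gamma_LV
cos(theta) = (54.6 - 38.7) / 60.6
cos(theta) = 0.262376
theta = arccos(0.262376) = 74.79 degrees

74.79


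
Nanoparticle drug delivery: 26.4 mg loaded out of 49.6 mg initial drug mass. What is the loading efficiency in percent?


Drug loading efficiency = (drug loaded / drug initial) * 100
DLE = 26.4 / 49.6 * 100
DLE = 0.5323 * 100
DLE = 53.23%

53.23


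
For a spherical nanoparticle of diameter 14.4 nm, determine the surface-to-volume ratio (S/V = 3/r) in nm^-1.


Radius r = 14.4/2 = 7.2 nm
S/V = 3 / r = 3 / 7.2
S/V = 0.4167 nm^-1

0.4167


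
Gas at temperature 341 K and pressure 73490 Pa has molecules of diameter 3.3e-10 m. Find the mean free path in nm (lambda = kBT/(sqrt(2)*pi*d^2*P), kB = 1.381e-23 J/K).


Mean free path: lambda = kB*T / (sqrt(2) * pi * d^2 * P)
lambda = 1.381e-23 * 341 / (sqrt(2) * pi * (3.3e-10)^2 * 73490)
lambda = 1.32442e-07 m
lambda = 132.44 nm

132.44


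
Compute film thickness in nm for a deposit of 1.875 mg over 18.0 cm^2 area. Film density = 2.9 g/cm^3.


Convert: m = 1.875 mg = 1.8750e-06 kg, A = 18.0 cm^2 = 1.8000e-03 m^2, rho = 2.9 g/cm^3 = 2900 kg/m^3
t = m / (A * rho)
t = 1.8750e-06 / (1.8000e-03 * 2900)
t = 3.5920e-07 m = 359.2 nm

359.2


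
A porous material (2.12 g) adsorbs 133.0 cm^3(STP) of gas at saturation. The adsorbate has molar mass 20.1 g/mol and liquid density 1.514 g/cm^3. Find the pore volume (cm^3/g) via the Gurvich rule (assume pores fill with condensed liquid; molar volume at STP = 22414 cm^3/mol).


Moles adsorbed n = V_ads / 22414 = 133.0 / 22414 = 5.933791e-03 mol
Liquid volume V_liq = n * M / rho_liq = 5.933791e-03 * 20.1 / 1.514 = 0.07878 cm^3
Specific pore volume V_pore = V_liq / m_sample = 0.07878 / 2.12
V_pore = 0.0372 cm^3/g

0.0372


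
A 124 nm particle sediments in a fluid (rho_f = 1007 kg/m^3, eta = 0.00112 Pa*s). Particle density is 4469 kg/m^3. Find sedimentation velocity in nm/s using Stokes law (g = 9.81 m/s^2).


Radius R = 124/2 nm = 6.2e-08 m
Density difference = 4469 - 1007 = 3462 kg/m^3
v = 2 * R^2 * (rho_p - rho_f) * g / (9 * eta)
v = 2 * (6.2e-08)^2 * 3462 * 9.81 / (9 * 0.00112)
v = 2.59029e-08 m/s = 25.9029 nm/s

25.9029


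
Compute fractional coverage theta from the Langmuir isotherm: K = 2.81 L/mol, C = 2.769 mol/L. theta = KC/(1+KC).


Langmuir isotherm: theta = K*C / (1 + K*C)
K*C = 2.81 * 2.769 = 7.78089
theta = 7.78089 / (1 + 7.78089) = 7.78089 / 8.78089
theta = 0.8861

0.8861


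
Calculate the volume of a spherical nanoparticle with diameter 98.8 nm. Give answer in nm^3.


Radius r = 98.8/2 = 49.4 nm
Volume V = (4/3) * pi * r^3
V = (4/3) * pi * (49.4)^3
V = 504974.51 nm^3

504974.51


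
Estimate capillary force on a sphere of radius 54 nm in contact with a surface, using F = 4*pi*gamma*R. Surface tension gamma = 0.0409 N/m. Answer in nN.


Convert radius: R = 54 nm = 5.4e-08 m
F = 4 * pi * gamma * R
F = 4 * pi * 0.0409 * 5.4e-08
F = 2.77541e-08 N = 27.7541 nN

27.7541


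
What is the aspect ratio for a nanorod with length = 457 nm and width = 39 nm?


Aspect ratio AR = length / diameter
AR = 457 / 39
AR = 11.72

11.72


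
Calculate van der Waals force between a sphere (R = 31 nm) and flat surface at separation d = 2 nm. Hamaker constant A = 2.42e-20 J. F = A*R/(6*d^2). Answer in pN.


Convert to SI: R = 31 nm = 3.1e-08 m, d = 2 nm = 2e-09 m
F = A * R / (6 * d^2)
F = 2.42e-20 * 3.1e-08 / (6 * (2e-09)^2)
F = 3.12583e-11 N = 31.258 pN

31.258


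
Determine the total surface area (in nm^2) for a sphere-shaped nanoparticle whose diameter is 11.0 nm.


Radius r = 11.0/2 = 5.5 nm
Surface area SA = 4 * pi * r^2
SA = 4 * pi * (5.5)^2
SA = 380.13 nm^2

380.13


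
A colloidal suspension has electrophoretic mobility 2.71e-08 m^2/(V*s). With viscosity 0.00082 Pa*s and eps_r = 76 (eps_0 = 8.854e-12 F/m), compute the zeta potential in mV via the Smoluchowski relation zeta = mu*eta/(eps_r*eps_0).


Smoluchowski equation: zeta = mu * eta / (eps_r * eps_0)
zeta = 2.71e-08 * 0.00082 / (76 * 8.854e-12)
zeta = 0.033024 V = 33.02 mV

33.02


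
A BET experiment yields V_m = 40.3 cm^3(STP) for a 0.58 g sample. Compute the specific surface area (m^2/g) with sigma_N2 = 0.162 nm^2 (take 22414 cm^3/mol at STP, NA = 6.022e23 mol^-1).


Number of moles in monolayer = V_m / 22414 = 40.3 / 22414 = 0.00179798
Number of molecules = moles * NA = 0.00179798 * 6.022e23
SA = molecules * sigma / mass
SA = (40.3 / 22414) * 6.022e23 * 0.162e-18 / 0.58
SA = 302.4 m^2/g

302.4


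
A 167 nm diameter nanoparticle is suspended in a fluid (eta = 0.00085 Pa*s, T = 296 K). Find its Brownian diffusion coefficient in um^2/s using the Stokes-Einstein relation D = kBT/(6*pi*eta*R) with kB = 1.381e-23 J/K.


Radius R = 167/2 = 83.5 nm = 8.35e-08 m
D = kB*T / (6*pi*eta*R)
D = 1.381e-23 * 296 / (6 * pi * 0.00085 * 8.35e-08)
D = 3.05548e-12 m^2/s = 3.055 um^2/s

3.055


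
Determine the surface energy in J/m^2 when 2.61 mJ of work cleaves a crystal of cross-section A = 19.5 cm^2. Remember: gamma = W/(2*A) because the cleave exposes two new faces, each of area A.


Convert: A = 19.5 cm^2 = 0.00195 m^2, W = 2.61 mJ = 0.00261 J
Cleaving exposes two faces of area A, so total new surface = 2*A and gamma = W / (2*A)
gamma = 0.00261 / (2 * 0.00195)
gamma = 0.669 J/m^2

0.669


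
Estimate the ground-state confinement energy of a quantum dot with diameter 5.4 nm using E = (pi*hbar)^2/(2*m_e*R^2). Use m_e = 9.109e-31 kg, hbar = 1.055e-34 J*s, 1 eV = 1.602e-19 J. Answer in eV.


Radius R = 5.4/2 = 2.7 nm = 2.7e-09 m
E = (pi * 1.055e-34)^2 / (2 * 9.109e-31 * (2.7e-09)^2)
E(J) = 8.27135e-21
E = E(J) / 1.602e-19 = 0.0516 eV

0.0516


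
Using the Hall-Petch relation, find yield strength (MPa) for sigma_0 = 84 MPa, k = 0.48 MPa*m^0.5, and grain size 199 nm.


d = 199 nm = 1.99e-07 m
sqrt(d) = 0.0004460942
Hall-Petch contribution = k / sqrt(d) = 0.48 / 0.0004460942 = 1076.0 MPa
sigma = sigma_0 + k/sqrt(d) = 84 + 1076.0 = 1160.0 MPa

1160.0


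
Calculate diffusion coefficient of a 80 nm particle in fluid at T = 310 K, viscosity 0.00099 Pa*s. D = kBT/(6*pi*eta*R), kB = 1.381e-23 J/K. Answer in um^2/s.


Radius R = 80/2 = 40 nm = 4e-08 m
D = kB*T / (6*pi*eta*R)
D = 1.381e-23 * 310 / (6 * pi * 0.00099 * 4e-08)
D = 5.73534e-12 m^2/s = 5.735 um^2/s

5.735


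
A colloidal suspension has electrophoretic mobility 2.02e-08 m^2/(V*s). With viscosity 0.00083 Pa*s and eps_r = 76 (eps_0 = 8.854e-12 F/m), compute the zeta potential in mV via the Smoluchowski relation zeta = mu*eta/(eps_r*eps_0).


Smoluchowski equation: zeta = mu * eta / (eps_r * eps_0)
zeta = 2.02e-08 * 0.00083 / (76 * 8.854e-12)
zeta = 0.024916 V = 24.92 mV

24.92


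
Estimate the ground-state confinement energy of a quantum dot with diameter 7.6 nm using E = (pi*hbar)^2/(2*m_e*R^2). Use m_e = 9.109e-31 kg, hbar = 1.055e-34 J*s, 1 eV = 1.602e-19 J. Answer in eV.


Radius R = 7.6/2 = 3.8 nm = 3.8e-09 m
E = (pi * 1.055e-34)^2 / (2 * 9.109e-31 * (3.8e-09)^2)
E(J) = 4.17577e-21
E = E(J) / 1.602e-19 = 0.0261 eV

0.0261


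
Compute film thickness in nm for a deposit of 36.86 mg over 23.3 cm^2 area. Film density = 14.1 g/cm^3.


Convert: m = 36.86 mg = 3.6860e-05 kg, A = 23.3 cm^2 = 2.3300e-03 m^2, rho = 14.1 g/cm^3 = 14100 kg/m^3
t = m / (A * rho)
t = 3.6860e-05 / (2.3300e-03 * 14100)
t = 1.1220e-06 m = 1122.0 nm

1122.0


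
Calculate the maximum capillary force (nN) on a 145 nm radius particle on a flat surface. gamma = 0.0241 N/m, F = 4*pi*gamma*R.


Convert radius: R = 145 nm = 1.45e-07 m
F = 4 * pi * gamma * R
F = 4 * pi * 0.0241 * 1.45e-07
F = 4.39132e-08 N = 43.9132 nN

43.9132


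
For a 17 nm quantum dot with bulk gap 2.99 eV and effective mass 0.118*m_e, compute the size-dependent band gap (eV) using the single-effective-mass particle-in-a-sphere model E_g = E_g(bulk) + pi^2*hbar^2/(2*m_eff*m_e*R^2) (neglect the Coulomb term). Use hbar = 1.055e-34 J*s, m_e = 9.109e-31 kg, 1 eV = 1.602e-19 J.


Radius R = 17/2 nm = 8.5e-09 m
Confinement energy dE = pi^2 * hbar^2 / (2 * m_eff * m_e * R^2)
dE = pi^2 * (1.055e-34)^2 / (2 * 0.118 * 9.109e-31 * (8.5e-09)^2) J, divided by 1.602e-19 J/eV
dE = 0.0441 eV
Total band gap = E_g(bulk) + dE = 2.99 + 0.0441 = 3.0341 eV

3.0341


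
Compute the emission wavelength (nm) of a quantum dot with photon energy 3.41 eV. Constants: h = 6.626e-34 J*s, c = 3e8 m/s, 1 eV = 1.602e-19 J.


Convert energy: E = 3.41 eV = 3.41 * 1.602e-19 = 5.46282e-19 J
lambda = h*c / E = 6.626e-34 * 3e8 / 5.46282e-19
lambda = 3.63878e-07 m = 363.9 nm

363.9


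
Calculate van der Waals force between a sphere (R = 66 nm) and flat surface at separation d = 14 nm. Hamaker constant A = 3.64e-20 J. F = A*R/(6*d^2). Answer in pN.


Convert to SI: R = 66 nm = 6.6e-08 m, d = 14 nm = 1.4e-08 m
F = A * R / (6 * d^2)
F = 3.64e-20 * 6.6e-08 / (6 * (1.4e-08)^2)
F = 2.04286e-12 N = 2.043 pN

2.043


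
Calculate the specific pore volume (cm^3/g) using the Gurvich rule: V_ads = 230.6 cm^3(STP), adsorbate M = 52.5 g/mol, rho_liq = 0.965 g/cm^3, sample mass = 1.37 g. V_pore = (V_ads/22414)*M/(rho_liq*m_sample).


Moles adsorbed n = V_ads / 22414 = 230.6 / 22414 = 1.028821e-02 mol
Liquid volume V_liq = n * M / rho_liq = 1.028821e-02 * 52.5 / 0.965 = 0.55972 cm^3
Specific pore volume V_pore = V_liq / m_sample = 0.55972 / 1.37
V_pore = 0.4086 cm^3/g

0.4086


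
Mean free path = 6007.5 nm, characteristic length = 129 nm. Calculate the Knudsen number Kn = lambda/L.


Knudsen number Kn = lambda / L
Kn = 6007.5 / 129
Kn = 46.5698

46.5698


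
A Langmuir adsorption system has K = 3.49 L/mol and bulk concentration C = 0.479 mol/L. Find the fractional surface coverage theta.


Langmuir isotherm: theta = K*C / (1 + K*C)
K*C = 3.49 * 0.479 = 1.67171
theta = 1.67171 / (1 + 1.67171) = 1.67171 / 2.67171
theta = 0.6257

0.6257


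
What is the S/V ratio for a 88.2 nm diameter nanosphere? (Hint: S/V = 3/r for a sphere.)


Radius r = 88.2/2 = 44.1 nm
S/V = 3 / r = 3 / 44.1
S/V = 0.068 nm^-1

0.068


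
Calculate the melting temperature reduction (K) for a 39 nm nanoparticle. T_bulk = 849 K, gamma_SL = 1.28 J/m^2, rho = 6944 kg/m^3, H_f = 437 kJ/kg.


Radius R = 39/2 = 19.5 nm = 1.95e-08 m
Convert H_f = 437 kJ/kg = 437000 J/kg
dT = 2 * gamma_SL * T_bulk / (rho * H_f * R)
dT = 2 * 1.28 * 849 / (6944 * 437000 * 1.95e-08)
dT = 36.7 K

36.7


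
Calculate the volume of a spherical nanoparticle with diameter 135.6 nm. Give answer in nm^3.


Radius r = 135.6/2 = 67.8 nm
Volume V = (4/3) * pi * r^3
V = (4/3) * pi * (67.8)^3
V = 1305502.45 nm^3

1305502.45


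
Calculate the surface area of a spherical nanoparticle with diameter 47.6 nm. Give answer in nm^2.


Radius r = 47.6/2 = 23.8 nm
Surface area SA = 4 * pi * r^2
SA = 4 * pi * (23.8)^2
SA = 7118.09 nm^2

7118.09


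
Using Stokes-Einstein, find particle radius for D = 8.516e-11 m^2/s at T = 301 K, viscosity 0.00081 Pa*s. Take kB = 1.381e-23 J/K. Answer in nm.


Stokes-Einstein: R = kB*T / (6*pi*eta*D)
R = 1.381e-23 * 301 / (6 * pi * 0.00081 * 8.516e-11)
R = 3.19697e-09 m = 3.2 nm

3.2


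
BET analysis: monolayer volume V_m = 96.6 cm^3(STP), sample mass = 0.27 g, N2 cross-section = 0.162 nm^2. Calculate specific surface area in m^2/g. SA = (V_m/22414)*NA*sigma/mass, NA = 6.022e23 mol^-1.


Number of moles in monolayer = V_m / 22414 = 96.6 / 22414 = 0.00430981
Number of molecules = moles * NA = 0.00430981 * 6.022e23
SA = molecules * sigma / mass
SA = (96.6 / 22414) * 6.022e23 * 0.162e-18 / 0.27
SA = 1557.2 m^2/g

1557.2


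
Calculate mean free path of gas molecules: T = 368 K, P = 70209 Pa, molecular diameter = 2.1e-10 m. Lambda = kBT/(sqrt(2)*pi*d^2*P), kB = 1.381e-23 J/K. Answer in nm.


Mean free path: lambda = kB*T / (sqrt(2) * pi * d^2 * P)
lambda = 1.381e-23 * 368 / (sqrt(2) * pi * (2.1e-10)^2 * 70209)
lambda = 3.69441e-07 m
lambda = 369.44 nm

369.44


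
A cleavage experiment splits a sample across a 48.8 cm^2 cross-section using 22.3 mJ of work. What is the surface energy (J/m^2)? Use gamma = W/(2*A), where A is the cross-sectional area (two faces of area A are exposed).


Convert: A = 48.8 cm^2 = 0.00488 m^2, W = 22.3 mJ = 0.0223 J
Cleaving exposes two faces of area A, so total new surface = 2*A and gamma = W / (2*A)
gamma = 0.0223 / (2 * 0.00488)
gamma = 2.285 J/m^2

2.285


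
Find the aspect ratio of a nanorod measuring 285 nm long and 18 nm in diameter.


Aspect ratio AR = length / diameter
AR = 285 / 18
AR = 15.83

15.83


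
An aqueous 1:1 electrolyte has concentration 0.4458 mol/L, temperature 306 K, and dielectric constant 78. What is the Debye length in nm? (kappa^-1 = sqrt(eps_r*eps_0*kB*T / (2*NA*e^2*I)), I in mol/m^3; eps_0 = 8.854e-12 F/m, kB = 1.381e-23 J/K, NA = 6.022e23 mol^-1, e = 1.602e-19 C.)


Ionic strength I = 0.4458 * 1^2 * 1000 = 445.8 mol/m^3
kappa^-1 = sqrt(78 * 8.854e-12 * 1.381e-23 * 306 / (2 * 6.022e23 * (1.602e-19)^2 * 445.8))
kappa^-1 = 0.46 nm

0.46


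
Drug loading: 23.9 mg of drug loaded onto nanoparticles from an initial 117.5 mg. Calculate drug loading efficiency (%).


Drug loading efficiency = (drug loaded / drug initial) * 100
DLE = 23.9 / 117.5 * 100
DLE = 0.2034 * 100
DLE = 20.34%

20.34


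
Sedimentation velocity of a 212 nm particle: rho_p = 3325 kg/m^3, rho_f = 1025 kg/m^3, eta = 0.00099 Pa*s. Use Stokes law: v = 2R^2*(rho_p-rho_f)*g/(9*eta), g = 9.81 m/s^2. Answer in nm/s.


Radius R = 212/2 nm = 1.06e-07 m
Density difference = 3325 - 1025 = 2300 kg/m^3
v = 2 * R^2 * (rho_p - rho_f) * g / (9 * eta)
v = 2 * (1.06e-07)^2 * 2300 * 9.81 / (9 * 0.00099)
v = 5.69064e-08 m/s = 56.9064 nm/s

56.9064


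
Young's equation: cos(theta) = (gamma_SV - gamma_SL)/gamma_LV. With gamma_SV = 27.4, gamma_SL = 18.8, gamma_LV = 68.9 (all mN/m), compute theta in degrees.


cos(theta) = (gamma_SV - gamma_SL) / gamma_LV
cos(theta) = (27.4 - 18.8) / 68.9
cos(theta) = 0.124819
theta = arccos(0.124819) = 82.83 degrees

82.83


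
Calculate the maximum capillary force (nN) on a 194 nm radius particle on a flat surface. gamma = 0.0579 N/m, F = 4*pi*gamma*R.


Convert radius: R = 194 nm = 1.94e-07 m
F = 4 * pi * gamma * R
F = 4 * pi * 0.0579 * 1.94e-07
F = 1.41153e-07 N = 141.153 nN

141.153


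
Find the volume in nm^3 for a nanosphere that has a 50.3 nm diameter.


Radius r = 50.3/2 = 25.15 nm
Volume V = (4/3) * pi * r^3
V = (4/3) * pi * (25.15)^3
V = 66635.03 nm^3

66635.03


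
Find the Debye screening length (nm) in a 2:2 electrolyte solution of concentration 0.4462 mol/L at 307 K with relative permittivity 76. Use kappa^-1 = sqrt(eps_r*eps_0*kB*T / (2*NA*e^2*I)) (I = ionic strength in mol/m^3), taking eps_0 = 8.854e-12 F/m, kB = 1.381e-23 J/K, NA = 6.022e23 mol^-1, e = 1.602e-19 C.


Ionic strength I = 0.4462 * 2^2 * 1000 = 1784.8 mol/m^3
kappa^-1 = sqrt(76 * 8.854e-12 * 1.381e-23 * 307 / (2 * 6.022e23 * (1.602e-19)^2 * 1784.8))
kappa^-1 = 0.227 nm

0.227


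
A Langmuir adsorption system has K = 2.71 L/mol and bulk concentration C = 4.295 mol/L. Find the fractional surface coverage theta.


Langmuir isotherm: theta = K*C / (1 + K*C)
K*C = 2.71 * 4.295 = 11.63945
theta = 11.63945 / (1 + 11.63945) = 11.63945 / 12.63945
theta = 0.9209

0.9209


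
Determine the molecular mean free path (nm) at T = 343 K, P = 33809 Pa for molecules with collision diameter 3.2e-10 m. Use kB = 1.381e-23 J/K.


Mean free path: lambda = kB*T / (sqrt(2) * pi * d^2 * P)
lambda = 1.381e-23 * 343 / (sqrt(2) * pi * (3.2e-10)^2 * 33809)
lambda = 3.07957e-07 m
lambda = 307.96 nm

307.96


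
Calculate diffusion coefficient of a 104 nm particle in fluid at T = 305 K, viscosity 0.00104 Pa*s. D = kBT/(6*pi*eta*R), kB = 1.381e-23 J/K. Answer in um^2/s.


Radius R = 104/2 = 52 nm = 5.2e-08 m
D = kB*T / (6*pi*eta*R)
D = 1.381e-23 * 305 / (6 * pi * 0.00104 * 5.2e-08)
D = 4.13196e-12 m^2/s = 4.132 um^2/s

4.132


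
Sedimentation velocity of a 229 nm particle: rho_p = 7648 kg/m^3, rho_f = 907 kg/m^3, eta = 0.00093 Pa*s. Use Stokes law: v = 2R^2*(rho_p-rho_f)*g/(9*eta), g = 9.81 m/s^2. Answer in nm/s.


Radius R = 229/2 nm = 1.145e-07 m
Density difference = 7648 - 907 = 6741 kg/m^3
v = 2 * R^2 * (rho_p - rho_f) * g / (9 * eta)
v = 2 * (1.145e-07)^2 * 6741 * 9.81 / (9 * 0.00093)
v = 2.07161e-07 m/s = 207.1614 nm/s

207.1614


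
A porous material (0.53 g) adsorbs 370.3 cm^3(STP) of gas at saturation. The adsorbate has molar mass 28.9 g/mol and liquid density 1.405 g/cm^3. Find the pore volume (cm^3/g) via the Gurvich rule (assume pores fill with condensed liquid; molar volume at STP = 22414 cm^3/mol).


Moles adsorbed n = V_ads / 22414 = 370.3 / 22414 = 1.652092e-02 mol
Liquid volume V_liq = n * M / rho_liq = 1.652092e-02 * 28.9 / 1.405 = 0.33983 cm^3
Specific pore volume V_pore = V_liq / m_sample = 0.33983 / 0.53
V_pore = 0.6412 cm^3/g

0.6412


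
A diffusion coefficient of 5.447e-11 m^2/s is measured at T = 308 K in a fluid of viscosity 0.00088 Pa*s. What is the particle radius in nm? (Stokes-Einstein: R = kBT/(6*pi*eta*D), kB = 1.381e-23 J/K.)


Stokes-Einstein: R = kB*T / (6*pi*eta*D)
R = 1.381e-23 * 308 / (6 * pi * 0.00088 * 5.447e-11)
R = 4.70764e-09 m = 4.71 nm

4.71


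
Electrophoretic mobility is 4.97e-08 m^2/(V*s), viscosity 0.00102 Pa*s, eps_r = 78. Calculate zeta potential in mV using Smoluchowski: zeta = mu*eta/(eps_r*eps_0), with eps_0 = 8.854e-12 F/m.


Smoluchowski equation: zeta = mu * eta / (eps_r * eps_0)
zeta = 4.97e-08 * 0.00102 / (78 * 8.854e-12)
zeta = 0.073404 V = 73.4 mV

73.4


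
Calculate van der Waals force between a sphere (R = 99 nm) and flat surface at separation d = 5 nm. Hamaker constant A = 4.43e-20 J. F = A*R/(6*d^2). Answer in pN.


Convert to SI: R = 99 nm = 9.9e-08 m, d = 5 nm = 5e-09 m
F = A * R / (6 * d^2)
F = 4.43e-20 * 9.9e-08 / (6 * (5e-09)^2)
F = 2.9238e-11 N = 29.238 pN

29.238


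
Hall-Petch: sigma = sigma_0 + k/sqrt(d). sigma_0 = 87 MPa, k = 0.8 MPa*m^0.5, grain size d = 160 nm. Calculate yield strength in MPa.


d = 160 nm = 1.6e-07 m
sqrt(d) = 0.0004
Hall-Petch contribution = k / sqrt(d) = 0.8 / 0.0004 = 2000.0 MPa
sigma = sigma_0 + k/sqrt(d) = 87 + 2000.0 = 2087.0 MPa

2087.0


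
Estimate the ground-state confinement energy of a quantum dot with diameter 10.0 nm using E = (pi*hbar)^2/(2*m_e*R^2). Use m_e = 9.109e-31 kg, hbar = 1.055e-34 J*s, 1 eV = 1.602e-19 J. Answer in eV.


Radius R = 10.0/2 = 5 nm = 5e-09 m
E = (pi * 1.055e-34)^2 / (2 * 9.109e-31 * (5e-09)^2)
E(J) = 2.41193e-21
E = E(J) / 1.602e-19 = 0.0151 eV

0.0151


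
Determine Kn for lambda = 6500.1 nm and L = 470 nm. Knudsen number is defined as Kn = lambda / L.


Knudsen number Kn = lambda / L
Kn = 6500.1 / 470
Kn = 13.83

13.83


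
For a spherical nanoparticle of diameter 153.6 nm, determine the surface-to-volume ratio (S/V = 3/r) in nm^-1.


Radius r = 153.6/2 = 76.8 nm
S/V = 3 / r = 3 / 76.8
S/V = 0.0391 nm^-1

0.0391


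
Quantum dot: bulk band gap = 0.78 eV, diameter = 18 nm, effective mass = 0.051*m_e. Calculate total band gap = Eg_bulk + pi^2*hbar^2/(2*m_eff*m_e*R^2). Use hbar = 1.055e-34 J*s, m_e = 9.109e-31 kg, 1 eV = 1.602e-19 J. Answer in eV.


Radius R = 18/2 nm = 9e-09 m
Confinement energy dE = pi^2 * hbar^2 / (2 * m_eff * m_e * R^2)
dE = pi^2 * (1.055e-34)^2 / (2 * 0.051 * 9.109e-31 * (9e-09)^2) J, divided by 1.602e-19 J/eV
dE = 0.0911 eV
Total band gap = E_g(bulk) + dE = 0.78 + 0.0911 = 0.8711 eV

0.8711


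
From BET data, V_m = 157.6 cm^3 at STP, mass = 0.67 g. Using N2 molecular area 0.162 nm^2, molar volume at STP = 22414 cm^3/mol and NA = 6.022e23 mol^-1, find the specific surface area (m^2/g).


Number of moles in monolayer = V_m / 22414 = 157.6 / 22414 = 0.00703132
Number of molecules = moles * NA = 0.00703132 * 6.022e23
SA = molecules * sigma / mass
SA = (157.6 / 22414) * 6.022e23 * 0.162e-18 / 0.67
SA = 1023.8 m^2/g

1023.8


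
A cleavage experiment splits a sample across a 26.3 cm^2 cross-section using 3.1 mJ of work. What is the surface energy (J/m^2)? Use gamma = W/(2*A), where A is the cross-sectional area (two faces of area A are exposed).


Convert: A = 26.3 cm^2 = 0.00263 m^2, W = 3.1 mJ = 0.0031 J
Cleaving exposes two faces of area A, so total new surface = 2*A and gamma = W / (2*A)
gamma = 0.0031 / (2 * 0.00263)
gamma = 0.589 J/m^2

0.589


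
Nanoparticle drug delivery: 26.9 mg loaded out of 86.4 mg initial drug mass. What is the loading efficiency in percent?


Drug loading efficiency = (drug loaded / drug initial) * 100
DLE = 26.9 / 86.4 * 100
DLE = 0.3113 * 100
DLE = 31.13%

31.13


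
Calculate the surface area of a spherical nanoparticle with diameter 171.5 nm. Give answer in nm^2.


Radius r = 171.5/2 = 85.75 nm
Surface area SA = 4 * pi * r^2
SA = 4 * pi * (85.75)^2
SA = 92401.31 nm^2

92401.31
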